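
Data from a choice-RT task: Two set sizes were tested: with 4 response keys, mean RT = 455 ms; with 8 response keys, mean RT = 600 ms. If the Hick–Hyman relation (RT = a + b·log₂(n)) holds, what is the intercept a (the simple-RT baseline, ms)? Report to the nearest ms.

165 ms

b = (RT₂ − RT₁)/(log₂ n₂ − log₂ n₁) = (600 − 455)/(3 − 2) = 145 ms/bit.
a = RT₁ − b·log₂ n₁ = 455 − 145 × 2 = 165.000 ms.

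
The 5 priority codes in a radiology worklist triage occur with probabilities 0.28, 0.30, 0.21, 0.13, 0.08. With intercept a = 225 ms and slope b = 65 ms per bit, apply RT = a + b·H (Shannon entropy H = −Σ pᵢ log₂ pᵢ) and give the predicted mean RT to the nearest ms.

H = 0.28·log₂(1/0.28) + 0.30·log₂(1/0.30) + 0.21·log₂(1/0.21) + 0.13·log₂(1/0.13) + 0.08·log₂(1/0.08) = 2.1823 bits.
RT = 225 + 65 × 2.1823 = 366.85 ms.

367 ms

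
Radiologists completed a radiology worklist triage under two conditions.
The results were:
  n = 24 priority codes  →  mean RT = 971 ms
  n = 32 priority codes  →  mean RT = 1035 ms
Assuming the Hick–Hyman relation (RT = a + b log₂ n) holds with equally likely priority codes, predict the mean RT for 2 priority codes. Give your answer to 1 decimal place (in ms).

418.2 ms

Fit slope and intercept:
  b = (1035 − 971) / (log₂ 32 − log₂ 24) = 64 / (5 − 4.5850) = 154.203 ms/bit
  a = 971 − 154.203 × 4.5850 = 263.985 ms
Then RT(2) = 263.985 + 154.203 × log₂ 2 = 263.985 + 154.203 × 1 ≈ 418.188 ms.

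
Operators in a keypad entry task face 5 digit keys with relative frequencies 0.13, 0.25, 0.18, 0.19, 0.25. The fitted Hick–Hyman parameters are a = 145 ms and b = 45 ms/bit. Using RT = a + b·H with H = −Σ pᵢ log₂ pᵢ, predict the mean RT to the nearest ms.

H = 0.13·log₂(1/0.13) + 0.25·log₂(1/0.25) + 0.18·log₂(1/0.18) + 0.19·log₂(1/0.19) + 0.25·log₂(1/0.25) = 2.2832 bits.
RT = 145 + 45 × 2.2832 = 247.74 ms.

248 ms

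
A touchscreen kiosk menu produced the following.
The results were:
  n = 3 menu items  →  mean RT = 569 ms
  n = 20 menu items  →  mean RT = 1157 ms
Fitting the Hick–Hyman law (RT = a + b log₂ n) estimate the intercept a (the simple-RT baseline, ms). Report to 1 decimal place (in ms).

228.5 ms

The slope on a log₂ axis is (1157 − 569) / (4.3219 − 1.5850) = 214.836 ms/bit.
Intercept: a = 569 − 214.836·log₂(3) = 228.492 ms.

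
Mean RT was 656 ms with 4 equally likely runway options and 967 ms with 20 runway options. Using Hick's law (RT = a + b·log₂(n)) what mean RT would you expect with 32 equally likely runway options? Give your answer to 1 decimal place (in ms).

RT is linear in log₂ n, so two points fix the line:
  b = (967 − 656) / (log₂ 20 − log₂ 4) = 311 / (4.3219 − 2) = 133.940 ms/bit
  a = 656 − 133.940 × 2 = 388.119 ms
Then RT(32) = 388.119 + 133.940 × log₂ 32 = 388.119 + 133.940 × 5 ≈ 1057.821 ms.

1057.8 ms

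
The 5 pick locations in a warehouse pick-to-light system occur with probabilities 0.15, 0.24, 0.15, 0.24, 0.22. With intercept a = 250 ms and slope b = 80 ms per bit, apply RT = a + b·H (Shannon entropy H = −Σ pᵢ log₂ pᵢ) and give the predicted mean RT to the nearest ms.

433 ms

H = 0.15·log₂(1/0.15) + 0.24·log₂(1/0.24) + 0.15·log₂(1/0.15) + 0.24·log₂(1/0.24) + 0.22·log₂(1/0.22) = 2.2899 bits.
RT = 250 + 80 × 2.2899 = 433.19 ms.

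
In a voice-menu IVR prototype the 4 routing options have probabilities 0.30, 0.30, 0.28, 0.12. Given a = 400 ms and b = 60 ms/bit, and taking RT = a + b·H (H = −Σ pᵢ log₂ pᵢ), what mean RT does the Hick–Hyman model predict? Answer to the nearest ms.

H = 0.30·log₂(1/0.30) + 0.30·log₂(1/0.30) + 0.28·log₂(1/0.28) + 0.12·log₂(1/0.12) = 1.9235 bits.
RT = 400 + 60 × 1.9235 = 515.41 ms.

515 ms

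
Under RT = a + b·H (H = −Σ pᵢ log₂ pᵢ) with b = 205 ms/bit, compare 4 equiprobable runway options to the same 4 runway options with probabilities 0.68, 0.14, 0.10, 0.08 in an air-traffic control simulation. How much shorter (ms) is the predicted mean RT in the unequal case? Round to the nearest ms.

Equiprobable entropy H₀ = log₂ 4 = 2.0000 bits.
Skewed entropy H = −Σ pᵢ log₂ pᵢ = 1.3992 bits.
ΔRT = b·(H₀ − H) = 205 × 0.6008 = 123.17 ms.

123 ms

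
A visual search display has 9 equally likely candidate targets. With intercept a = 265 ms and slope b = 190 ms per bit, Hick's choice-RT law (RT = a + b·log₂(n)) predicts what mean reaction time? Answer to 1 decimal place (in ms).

867.3 ms

log₂(9) = 3.1699 bits, so RT = 265 + 190 × 3.1699 ≈ 867.286 ms.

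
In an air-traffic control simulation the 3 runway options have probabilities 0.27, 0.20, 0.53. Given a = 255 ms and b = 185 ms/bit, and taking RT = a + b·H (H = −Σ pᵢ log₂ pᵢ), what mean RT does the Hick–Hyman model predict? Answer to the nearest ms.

525 ms

Entropy contributions −pᵢ log₂ pᵢ: 0.5100, 0.4644, 0.4854; sum H = 1.4599 bits.
RT = a + bH = 255 + 185·1.4599 = 525.07 ms.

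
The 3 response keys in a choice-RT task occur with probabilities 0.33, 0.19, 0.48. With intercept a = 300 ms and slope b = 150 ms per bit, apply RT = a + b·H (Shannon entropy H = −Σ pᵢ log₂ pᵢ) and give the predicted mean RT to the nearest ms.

524 ms

H = 0.33·log₂(1/0.33) + 0.19·log₂(1/0.19) + 0.48·log₂(1/0.48) = 1.4913 bits.
RT = 300 + 150 × 1.4913 = 523.70 ms.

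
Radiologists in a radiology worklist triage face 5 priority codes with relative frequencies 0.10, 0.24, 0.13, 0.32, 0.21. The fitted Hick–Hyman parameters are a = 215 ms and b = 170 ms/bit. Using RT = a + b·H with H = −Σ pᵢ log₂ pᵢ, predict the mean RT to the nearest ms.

590 ms

H = 0.10·log₂(1/0.10) + 0.24·log₂(1/0.24) + 0.13·log₂(1/0.13) + 0.32·log₂(1/0.32) + 0.21·log₂(1/0.21) = 2.2078 bits.
RT = 215 + 170 × 2.2078 = 590.33 ms.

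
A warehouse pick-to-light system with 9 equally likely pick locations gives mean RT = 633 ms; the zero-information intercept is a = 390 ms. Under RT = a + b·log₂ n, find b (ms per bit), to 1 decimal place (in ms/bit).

76.7 ms/bit

log₂(9) = 3.1699 bits.
b = (RT − a)/log₂ n = (633 − 390) / 3.1699 = 76.658 ms/bit.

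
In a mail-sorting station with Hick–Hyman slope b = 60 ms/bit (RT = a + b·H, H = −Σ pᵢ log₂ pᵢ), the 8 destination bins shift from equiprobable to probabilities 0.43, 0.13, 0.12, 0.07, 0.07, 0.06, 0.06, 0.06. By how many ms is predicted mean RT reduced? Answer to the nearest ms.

The RT saving is b·ΔH. Equiprobable H₀ = log₂(8) = 3.0000 bits; with the given probabilities H = 2.5410 bits.
b·(H₀ − H) = 60 × (3.0000 − 2.5410) = 27.54 ms.

28 ms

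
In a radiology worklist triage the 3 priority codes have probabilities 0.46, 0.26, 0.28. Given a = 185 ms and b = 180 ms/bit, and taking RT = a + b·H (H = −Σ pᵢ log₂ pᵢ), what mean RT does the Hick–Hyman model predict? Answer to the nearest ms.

461 ms

Entropy contributions −pᵢ log₂ pᵢ: 0.5153, 0.5053, 0.5142; sum H = 1.5348 bits.
RT = a + bH = 185 + 180·1.5348 = 461.27 ms.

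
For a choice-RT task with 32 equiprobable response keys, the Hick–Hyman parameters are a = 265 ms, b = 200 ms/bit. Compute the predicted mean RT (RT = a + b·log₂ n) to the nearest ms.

log₂(32) = 5 bits, so RT = 265 + 200 × 5 ≈ 1265.000 ms.

1265 ms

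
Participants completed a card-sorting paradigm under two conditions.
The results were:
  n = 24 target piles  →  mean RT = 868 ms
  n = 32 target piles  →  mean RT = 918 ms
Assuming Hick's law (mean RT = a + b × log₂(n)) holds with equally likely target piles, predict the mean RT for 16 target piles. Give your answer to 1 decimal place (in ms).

797.5 ms

Solve the two-equation system in a and b:
  b = (918 − 868) / (log₂ 32 − log₂ 24) = 50 / (5 − 4.5850) = 120.471 ms/bit
  a = 868 − 120.471 × 4.5850 = 315.645 ms
Then RT(16) = 315.645 + 120.471 × log₂ 16 = 315.645 + 120.471 × 4 ≈ 797.529 ms.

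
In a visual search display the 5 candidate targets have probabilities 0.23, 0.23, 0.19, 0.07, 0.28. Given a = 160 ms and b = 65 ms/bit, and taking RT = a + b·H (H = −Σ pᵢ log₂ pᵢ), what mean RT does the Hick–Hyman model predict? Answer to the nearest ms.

H = 0.23·log₂(1/0.23) + 0.23·log₂(1/0.23) + 0.19·log₂(1/0.19) + 0.07·log₂(1/0.07) + 0.28·log₂(1/0.28) = 2.2133 bits.
RT = 160 + 65 × 2.2133 = 303.87 ms.

304 ms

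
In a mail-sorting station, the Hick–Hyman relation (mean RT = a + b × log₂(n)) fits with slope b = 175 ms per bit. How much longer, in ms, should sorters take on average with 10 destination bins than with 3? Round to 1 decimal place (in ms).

ΔRT = (a + b log₂ n₂) − (a + b log₂ n₁) = b·(log₂ n₂ − log₂ n₁).
log₂(10) − log₂(3) = 3.3219 − 1.5850 = 1.7370.
ΔRT = 175 × 1.7370 = 303.969 ms.

304.0 ms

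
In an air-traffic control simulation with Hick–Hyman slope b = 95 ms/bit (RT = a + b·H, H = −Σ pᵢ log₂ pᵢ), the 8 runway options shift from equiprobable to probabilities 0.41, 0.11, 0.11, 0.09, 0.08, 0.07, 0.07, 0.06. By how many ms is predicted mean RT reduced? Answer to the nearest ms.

37 ms

Equiprobable entropy H₀ = log₂ 8 = 3.0000 bits.
Skewed entropy H = −Σ pᵢ log₂ pᵢ = 2.6128 bits.
ΔRT = b·(H₀ − H) = 95 × 0.3872 = 36.79 ms.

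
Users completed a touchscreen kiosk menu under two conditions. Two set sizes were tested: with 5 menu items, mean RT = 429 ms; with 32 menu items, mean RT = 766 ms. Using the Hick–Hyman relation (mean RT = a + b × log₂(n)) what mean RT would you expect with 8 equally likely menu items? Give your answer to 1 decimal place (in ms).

With log₂ n on the abscissa the relation is linear; from the two conditions:
  b = (766 − 429) / (log₂ 32 − log₂ 5) = 337 / (5 − 2.3219) = 125.837 ms/bit
  a = 429 − 125.837 × 2.3219 = 136.816 ms
Then RT(8) = 136.816 + 125.837 × log₂ 8 = 136.816 + 125.837 × 3 ≈ 514.326 ms.

514.3 ms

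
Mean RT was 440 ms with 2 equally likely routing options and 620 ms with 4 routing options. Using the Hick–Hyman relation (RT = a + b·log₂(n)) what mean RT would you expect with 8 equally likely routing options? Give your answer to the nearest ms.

800 ms

Fit slope and intercept:
  b = (620 − 440) / (log₂ 4 − log₂ 2) = 180 / (2 − 1) = 180 ms/bit
  a = 440 − 180 × 1 = 260 ms
Then RT(8) = 260 + 180 × log₂ 8 = 260 + 180 × 3 ≈ 800.000 ms.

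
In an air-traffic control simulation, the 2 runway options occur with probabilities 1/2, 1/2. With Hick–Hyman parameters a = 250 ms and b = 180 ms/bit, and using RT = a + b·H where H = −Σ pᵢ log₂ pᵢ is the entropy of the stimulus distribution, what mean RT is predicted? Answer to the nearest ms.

430 ms

Each term −pᵢ log₂ pᵢ: 0.5·1 + 0.5·1; summed, H = 1.000 bits.
Mean RT = a + bH = 250 + 180·1.000 = 430.00 ms.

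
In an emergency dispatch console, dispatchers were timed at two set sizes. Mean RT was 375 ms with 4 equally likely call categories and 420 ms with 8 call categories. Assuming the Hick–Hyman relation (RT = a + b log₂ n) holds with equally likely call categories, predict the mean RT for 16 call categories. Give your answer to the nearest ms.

Fit slope and intercept:
  b = (420 − 375) / (log₂ 8 − log₂ 4) = 45 / (3 − 2) = 45 ms/bit
  a = 375 − 45 × 2 = 285 ms
Then RT(16) = 285 + 45 × log₂ 16 = 285 + 45 × 4 ≈ 465.000 ms.

465 ms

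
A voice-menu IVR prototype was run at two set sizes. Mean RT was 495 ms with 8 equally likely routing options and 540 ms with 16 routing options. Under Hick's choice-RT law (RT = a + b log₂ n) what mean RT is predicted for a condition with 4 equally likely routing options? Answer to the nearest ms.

450 ms

Solve the two-equation system in a and b:
  b = (540 − 495) / (log₂ 16 − log₂ 8) = 45 / (4 − 3) = 45 ms/bit
  a = 495 − 45 × 3 = 360 ms
Then RT(4) = 360 + 45 × log₂ 4 = 360 + 45 × 2 ≈ 450.000 ms.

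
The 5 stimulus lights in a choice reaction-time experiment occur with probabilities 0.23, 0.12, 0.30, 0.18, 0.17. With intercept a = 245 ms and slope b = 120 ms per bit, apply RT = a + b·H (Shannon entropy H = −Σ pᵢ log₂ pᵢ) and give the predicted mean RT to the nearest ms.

516 ms

Entropy contributions −pᵢ log₂ pᵢ: 0.4877, 0.3671, 0.5211, 0.4453, 0.4346; sum H = 2.2557 bits.
RT = a + bH = 245 + 120·2.2557 = 515.69 ms.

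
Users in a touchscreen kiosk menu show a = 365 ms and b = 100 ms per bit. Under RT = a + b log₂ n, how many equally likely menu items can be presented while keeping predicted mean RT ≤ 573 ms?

4

100·log₂ n ≤ 573 − 365 = 208, giving log₂ n ≤ 2.0800 and n ≤ 4.228. The largest whole number is 4.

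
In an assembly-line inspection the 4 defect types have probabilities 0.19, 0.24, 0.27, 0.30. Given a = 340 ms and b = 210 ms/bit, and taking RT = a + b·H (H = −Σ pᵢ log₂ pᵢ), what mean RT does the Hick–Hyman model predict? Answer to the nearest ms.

H = 0.19·log₂(1/0.19) + 0.24·log₂(1/0.24) + 0.27·log₂(1/0.27) + 0.30·log₂(1/0.30) = 1.9805 bits.
RT = 340 + 210 × 1.9805 = 755.90 ms.

756 ms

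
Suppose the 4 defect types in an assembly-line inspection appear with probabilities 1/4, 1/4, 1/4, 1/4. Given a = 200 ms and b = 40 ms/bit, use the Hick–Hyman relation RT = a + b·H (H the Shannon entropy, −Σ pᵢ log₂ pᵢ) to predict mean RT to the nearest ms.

H = −Σ pᵢ log₂ pᵢ = 0.25·2 + 0.25·2 + 0.25·2 + 0.25·2 = 2.000 bits.
RT = 200 + 40 × 2.000 = 280.00 ms.

280 ms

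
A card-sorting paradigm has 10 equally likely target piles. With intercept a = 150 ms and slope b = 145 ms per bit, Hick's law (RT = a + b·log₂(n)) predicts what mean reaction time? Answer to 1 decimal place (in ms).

log₂(10) = 3.3219 bits, so RT = 150 + 145 × 3.3219 ≈ 631.680 ms.

631.7 ms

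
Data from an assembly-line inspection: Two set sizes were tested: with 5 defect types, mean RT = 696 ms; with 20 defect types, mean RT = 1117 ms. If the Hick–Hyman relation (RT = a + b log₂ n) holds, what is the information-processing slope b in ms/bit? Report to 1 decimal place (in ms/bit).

210.5 ms/bit

b = (RT₂ − RT₁)/(log₂ n₂ − log₂ n₁) = (1117 − 696)/(4.3219 − 2.3219) = 210.500 ms/bit.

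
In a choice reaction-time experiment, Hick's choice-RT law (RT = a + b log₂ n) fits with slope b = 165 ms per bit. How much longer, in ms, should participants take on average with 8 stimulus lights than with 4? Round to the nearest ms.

ΔRT = (a + b log₂ n₂) − (a + b log₂ n₁) = b·(log₂ n₂ − log₂ n₁).
log₂(8) − log₂(4) = log₂(8/4) = log₂(2) = 1.
ΔRT = 165 × 1.0000 = 165.000 ms.

165 ms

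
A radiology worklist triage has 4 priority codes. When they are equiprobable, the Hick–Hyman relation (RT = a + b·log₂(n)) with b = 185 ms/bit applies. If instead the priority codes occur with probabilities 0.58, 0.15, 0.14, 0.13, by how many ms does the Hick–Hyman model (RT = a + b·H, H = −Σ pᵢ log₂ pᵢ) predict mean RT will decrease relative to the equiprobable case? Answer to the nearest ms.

The RT saving is b·ΔH. Equiprobable H₀ = log₂(4) = 2.0000 bits; with the given probabilities H = 1.6461 bits.
b·(H₀ − H) = 185 × (2.0000 − 1.6461) = 65.47 ms.

65 ms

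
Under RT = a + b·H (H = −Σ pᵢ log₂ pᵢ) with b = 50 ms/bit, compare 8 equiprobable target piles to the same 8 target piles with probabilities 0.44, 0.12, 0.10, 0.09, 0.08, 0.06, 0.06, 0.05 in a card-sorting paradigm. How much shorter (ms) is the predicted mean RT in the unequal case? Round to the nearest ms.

24 ms

The RT saving is b·ΔH. Equiprobable H₀ = log₂(8) = 3.0000 bits; with the given probabilities H = 2.5277 bits.
b·(H₀ − H) = 50 × (3.0000 − 2.5277) = 23.61 ms.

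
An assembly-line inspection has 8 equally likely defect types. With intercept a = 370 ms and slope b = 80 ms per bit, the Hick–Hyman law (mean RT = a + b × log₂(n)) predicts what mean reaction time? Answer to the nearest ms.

610 ms

log₂(8) = 3 bits, so RT = 370 + 80 × 3 ≈ 610.000 ms.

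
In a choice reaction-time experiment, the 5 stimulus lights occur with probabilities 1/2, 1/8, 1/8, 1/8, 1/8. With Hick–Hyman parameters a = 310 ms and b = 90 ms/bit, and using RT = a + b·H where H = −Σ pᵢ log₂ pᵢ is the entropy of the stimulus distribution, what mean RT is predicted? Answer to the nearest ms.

490 ms

H = −Σ pᵢ log₂ pᵢ = 0.5·1 + 0.125·3 + 0.125·3 + 0.125·3 + 0.125·3 = 2.000 bits.
RT = 310 + 90 × 2.000 = 490.00 ms.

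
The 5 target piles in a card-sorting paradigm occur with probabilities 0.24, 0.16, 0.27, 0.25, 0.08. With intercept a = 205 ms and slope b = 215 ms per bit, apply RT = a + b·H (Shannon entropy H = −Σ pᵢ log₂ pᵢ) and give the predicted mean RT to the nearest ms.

682 ms

H = 0.24·log₂(1/0.24) + 0.16·log₂(1/0.16) + 0.27·log₂(1/0.27) + 0.25·log₂(1/0.25) + 0.08·log₂(1/0.08) = 2.2187 bits.
RT = 205 + 215 × 2.2187 = 682.02 ms.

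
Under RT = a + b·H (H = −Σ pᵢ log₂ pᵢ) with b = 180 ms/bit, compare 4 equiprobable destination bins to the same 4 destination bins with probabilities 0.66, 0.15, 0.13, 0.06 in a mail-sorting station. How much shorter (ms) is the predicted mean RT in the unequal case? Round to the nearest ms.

The RT saving is b·ΔH. Equiprobable H₀ = log₂(4) = 2.0000 bits; with the given probabilities H = 1.4324 bits.
b·(H₀ − H) = 180 × (2.0000 − 1.4324) = 102.17 ms.

102 ms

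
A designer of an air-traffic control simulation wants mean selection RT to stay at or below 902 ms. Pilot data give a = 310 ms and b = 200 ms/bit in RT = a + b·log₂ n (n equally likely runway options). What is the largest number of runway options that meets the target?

Set 310 + 200·log₂ n ≤ 902 → log₂ n ≤ (902 − 310)/200 = 2.9600.
So n ≤ 2^2.9600 = 7.781; the largest integer n is 7.

7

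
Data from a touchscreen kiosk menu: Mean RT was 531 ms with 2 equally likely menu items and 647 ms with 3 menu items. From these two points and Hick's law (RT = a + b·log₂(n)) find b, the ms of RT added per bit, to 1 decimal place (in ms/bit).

b = (RT₂ − RT₁)/(log₂ n₂ − log₂ n₁) = (647 − 531)/(1.5850 − 1) = 198.303 ms/bit.

198.3 ms/bit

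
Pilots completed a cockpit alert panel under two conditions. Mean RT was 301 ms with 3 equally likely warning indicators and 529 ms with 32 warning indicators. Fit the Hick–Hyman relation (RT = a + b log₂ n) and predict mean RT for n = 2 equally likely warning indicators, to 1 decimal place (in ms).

261.9 ms

With log₂ n on the abscissa the relation is linear; from the two conditions:
  b = (529 − 301) / (log₂ 32 − log₂ 3) = 228 / (5 − 1.5850) = 66.764 ms/bit
  a = 301 − 66.764 × 1.5850 = 195.182 ms
Then RT(2) = 195.182 + 66.764 × log₂ 2 = 195.182 + 66.764 × 1 ≈ 261.946 ms.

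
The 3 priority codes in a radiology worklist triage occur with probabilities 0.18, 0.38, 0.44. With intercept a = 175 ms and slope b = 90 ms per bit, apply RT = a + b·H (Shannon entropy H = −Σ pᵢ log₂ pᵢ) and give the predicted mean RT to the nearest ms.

310 ms

H = 0.18·log₂(1/0.18) + 0.38·log₂(1/0.38) + 0.44·log₂(1/0.44) = 1.4969 bits.
RT = 175 + 90 × 1.4969 = 309.72 ms.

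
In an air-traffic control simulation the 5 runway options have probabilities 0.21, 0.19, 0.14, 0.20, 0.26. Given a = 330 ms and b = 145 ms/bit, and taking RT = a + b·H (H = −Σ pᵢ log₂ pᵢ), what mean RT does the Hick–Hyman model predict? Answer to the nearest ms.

Entropy contributions −pᵢ log₂ pᵢ: 0.4728, 0.4552, 0.3971, 0.4644, 0.5053; sum H = 2.2948 bits.
RT = a + bH = 330 + 145·2.2948 = 662.75 ms.

663 ms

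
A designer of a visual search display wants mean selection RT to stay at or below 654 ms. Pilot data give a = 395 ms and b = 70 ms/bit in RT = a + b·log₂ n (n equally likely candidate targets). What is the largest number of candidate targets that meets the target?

12

Set 395 + 70·log₂ n ≤ 654 → log₂ n ≤ (654 − 395)/70 = 3.7000.
So n ≤ 2^3.7000 = 12.996; the largest integer n is 12.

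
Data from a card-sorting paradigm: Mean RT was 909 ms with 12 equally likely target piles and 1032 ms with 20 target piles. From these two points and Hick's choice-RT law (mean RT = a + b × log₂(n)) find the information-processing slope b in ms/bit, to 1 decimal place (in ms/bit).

Slope: b = (1032 − 909) / (log₂ 20 − log₂ 12) = 123/0.7370 = 166.901 ms/bit.

166.9 ms/bit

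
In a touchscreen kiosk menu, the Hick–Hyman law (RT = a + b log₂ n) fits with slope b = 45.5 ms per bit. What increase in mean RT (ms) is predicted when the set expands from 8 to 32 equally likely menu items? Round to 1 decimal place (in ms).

Only the slope matters, since a is common to both: ΔRT = b·log₂(n₂/n₁).
log₂(32) − log₂(8) = log₂(32/8) = log₂(4) = 2.
ΔRT = 45.5 × 2.0000 = 91.000 ms.

91.0 ms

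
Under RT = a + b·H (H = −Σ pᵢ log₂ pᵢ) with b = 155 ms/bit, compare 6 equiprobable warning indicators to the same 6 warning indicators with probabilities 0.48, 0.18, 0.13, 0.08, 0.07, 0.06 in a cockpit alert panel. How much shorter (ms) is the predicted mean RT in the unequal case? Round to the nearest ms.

The RT saving is b·ΔH. Equiprobable H₀ = log₂(6) = 2.5850 bits; with the given probabilities H = 2.1398 bits.
b·(H₀ − H) = 155 × (2.5850 − 2.1398) = 69.00 ms.

69 ms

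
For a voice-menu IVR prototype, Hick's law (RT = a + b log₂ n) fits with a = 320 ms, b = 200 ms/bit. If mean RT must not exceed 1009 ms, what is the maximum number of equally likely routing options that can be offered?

10

Set 320 + 200·log₂ n ≤ 1009 → log₂ n ≤ (1009 − 320)/200 = 3.4450.
So n ≤ 2^3.4450 = 10.891; the largest integer n is 10.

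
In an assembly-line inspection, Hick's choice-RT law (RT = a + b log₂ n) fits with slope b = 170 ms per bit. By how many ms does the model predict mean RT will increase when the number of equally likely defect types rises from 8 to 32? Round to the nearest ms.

The intercept a cancels: ΔRT = b·(log₂ n₂ − log₂ n₁) = b·log₂(n₂/n₁).
log₂(32) − log₂(8) = log₂(32/8) = log₂(4) = 2.
ΔRT = 170 × 2.0000 = 340.000 ms.

340 ms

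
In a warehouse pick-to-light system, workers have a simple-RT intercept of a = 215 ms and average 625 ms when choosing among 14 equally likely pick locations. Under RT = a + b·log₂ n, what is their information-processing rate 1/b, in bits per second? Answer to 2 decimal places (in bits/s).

9.29 bits/s

Choice component = 625 − 215 = 410 ms over log₂(14) = 3.8074 bits.
b = 410 / 3.8074 = 107.686 ms/bit, so 1/b = 9.286 bits/s.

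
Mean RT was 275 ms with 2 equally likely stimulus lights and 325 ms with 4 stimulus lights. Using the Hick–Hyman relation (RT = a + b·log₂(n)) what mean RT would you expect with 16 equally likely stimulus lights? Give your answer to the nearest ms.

425 ms

RT is linear in log₂ n, so two points fix the line:
  b = (325 − 275) / (log₂ 4 − log₂ 2) = 50 / (2 − 1) = 50 ms/bit
  a = 275 − 50 × 1 = 225 ms
Then RT(16) = 225 + 50 × log₂ 16 = 225 + 50 × 4 ≈ 425.000 ms.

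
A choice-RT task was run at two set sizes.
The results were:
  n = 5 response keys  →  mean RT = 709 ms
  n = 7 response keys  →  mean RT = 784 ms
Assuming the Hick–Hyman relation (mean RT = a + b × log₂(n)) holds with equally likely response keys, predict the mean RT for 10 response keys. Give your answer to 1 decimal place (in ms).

With log₂ n on the abscissa the relation is linear; from the two conditions:
  b = (784 − 709) / (log₂ 7 − log₂ 5) = 75 / (2.8074 − 2.3219) = 154.503 ms/bit
  a = 709 − 154.503 × 2.3219 = 350.255 ms
Then RT(10) = 350.255 + 154.503 × log₂ 10 = 350.255 + 154.503 × 3.3219 ≈ 863.503 ms.

863.5 ms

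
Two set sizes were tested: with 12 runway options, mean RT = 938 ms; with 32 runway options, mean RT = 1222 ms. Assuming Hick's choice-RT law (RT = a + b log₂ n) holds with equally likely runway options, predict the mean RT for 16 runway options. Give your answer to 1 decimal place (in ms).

1021.3 ms

Fit slope and intercept:
  b = (1222 − 938) / (log₂ 32 − log₂ 12) = 284 / (5 − 3.5850) = 200.701 ms/bit
  a = 938 − 200.701 × 3.5850 = 218.493 ms
Then RT(16) = 218.493 + 200.701 × log₂ 16 = 218.493 + 200.701 × 4 ≈ 1021.299 ms.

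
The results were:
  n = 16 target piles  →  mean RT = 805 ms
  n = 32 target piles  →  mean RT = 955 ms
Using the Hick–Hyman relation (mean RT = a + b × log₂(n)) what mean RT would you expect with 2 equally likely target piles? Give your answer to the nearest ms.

355 ms

Fit slope and intercept:
  b = (955 − 805) / (log₂ 32 − log₂ 16) = 150 / (5 − 4) = 150 ms/bit
  a = 805 − 150 × 4 = 205 ms
Then RT(2) = 205 + 150 × log₂ 2 = 205 + 150 × 1 ≈ 355.000 ms.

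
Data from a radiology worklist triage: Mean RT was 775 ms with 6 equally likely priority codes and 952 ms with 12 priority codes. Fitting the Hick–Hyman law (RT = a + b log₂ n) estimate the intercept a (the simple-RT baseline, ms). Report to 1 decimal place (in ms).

Slope: b = (952 − 775) / (log₂ 12 − log₂ 6) = 177/1.0000 = 177.000 ms/bit.
Intercept: a = 775 − 177.000·log₂(6) = 317.462 ms.

317.5 ms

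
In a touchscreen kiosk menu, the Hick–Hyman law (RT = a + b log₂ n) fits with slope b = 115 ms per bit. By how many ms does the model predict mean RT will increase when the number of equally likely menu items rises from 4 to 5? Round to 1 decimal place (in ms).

37.0 ms

ΔRT = (a + b log₂ n₂) − (a + b log₂ n₁) = b·(log₂ n₂ − log₂ n₁).
log₂(5) − log₂(4) = 2.3219 − 2 = 0.3219.
ΔRT = 115 × 0.3219 = 37.022 ms.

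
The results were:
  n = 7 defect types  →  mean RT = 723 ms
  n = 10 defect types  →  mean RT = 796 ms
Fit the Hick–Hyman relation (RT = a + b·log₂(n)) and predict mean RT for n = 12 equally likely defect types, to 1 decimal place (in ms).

Fit slope and intercept:
  b = (796 − 723) / (log₂ 10 − log₂ 7) = 73 / (3.3219 − 2.8074) = 141.865 ms/bit
  a = 723 − 141.865 × 2.8074 = 324.734 ms
Then RT(12) = 324.734 + 141.865 × log₂ 12 = 324.734 + 141.865 × 3.5850 ≈ 833.315 ms.

833.3 ms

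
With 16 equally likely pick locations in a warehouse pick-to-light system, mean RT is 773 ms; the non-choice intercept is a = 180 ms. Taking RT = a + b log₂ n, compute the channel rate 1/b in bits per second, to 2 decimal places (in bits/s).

6.75 bits/s

b = (773 − 180)/log₂ 16 = 593/4 = 148.250 ms per bit = 0.14825 s/bit; the reciprocal is 6.745 bits/s.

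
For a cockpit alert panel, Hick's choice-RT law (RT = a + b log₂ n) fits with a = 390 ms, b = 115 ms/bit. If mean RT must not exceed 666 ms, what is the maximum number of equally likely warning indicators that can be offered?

Information budget: (666 − 390)/115 = 2.4000 bits, so n ≤ 2^2.4000 = 5.278 → at most 5.

5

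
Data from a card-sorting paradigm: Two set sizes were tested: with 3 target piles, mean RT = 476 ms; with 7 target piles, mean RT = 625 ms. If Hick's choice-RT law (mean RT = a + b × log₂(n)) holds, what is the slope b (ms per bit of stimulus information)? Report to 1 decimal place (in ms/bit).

121.9 ms/bit

Slope: b = (625 − 476) / (log₂ 7 − log₂ 3) = 149/1.2224 = 121.892 ms/bit.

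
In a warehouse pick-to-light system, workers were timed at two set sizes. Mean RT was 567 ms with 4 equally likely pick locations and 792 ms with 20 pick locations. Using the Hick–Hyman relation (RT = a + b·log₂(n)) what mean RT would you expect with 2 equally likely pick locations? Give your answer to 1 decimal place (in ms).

RT is linear in log₂ n, so two points fix the line:
  b = (792 − 567) / (log₂ 20 − log₂ 4) = 225 / (4.3219 − 2) = 96.902 ms/bit
  a = 567 − 96.902 × 2 = 373.196 ms
Then RT(2) = 373.196 + 96.902 × log₂ 2 = 373.196 + 96.902 × 1 ≈ 470.098 ms.

470.1 ms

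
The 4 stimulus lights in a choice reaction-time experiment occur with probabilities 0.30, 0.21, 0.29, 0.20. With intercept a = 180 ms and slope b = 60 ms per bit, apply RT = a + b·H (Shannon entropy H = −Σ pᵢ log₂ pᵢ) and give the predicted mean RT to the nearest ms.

Entropy contributions −pᵢ log₂ pᵢ: 0.5211, 0.4728, 0.5179, 0.4644; sum H = 1.9762 bits.
RT = a + bH = 180 + 60·1.9762 = 298.57 ms.

299 ms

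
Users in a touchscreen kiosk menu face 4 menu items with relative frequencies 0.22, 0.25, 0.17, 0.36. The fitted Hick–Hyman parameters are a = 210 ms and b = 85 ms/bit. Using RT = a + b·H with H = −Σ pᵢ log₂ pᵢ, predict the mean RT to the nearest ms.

375 ms

Entropy contributions −pᵢ log₂ pᵢ: 0.4806, 0.5000, 0.4346, 0.5306; sum H = 1.9458 bits.
RT = a + bH = 210 + 85·1.9458 = 375.39 ms.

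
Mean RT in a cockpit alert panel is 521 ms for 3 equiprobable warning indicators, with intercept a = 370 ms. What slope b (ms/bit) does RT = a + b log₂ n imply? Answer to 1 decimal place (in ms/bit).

b = (521 − 370) / log₂(3) = 151 / 1.5850 = 95.270 ms/bit.

95.3 ms/bit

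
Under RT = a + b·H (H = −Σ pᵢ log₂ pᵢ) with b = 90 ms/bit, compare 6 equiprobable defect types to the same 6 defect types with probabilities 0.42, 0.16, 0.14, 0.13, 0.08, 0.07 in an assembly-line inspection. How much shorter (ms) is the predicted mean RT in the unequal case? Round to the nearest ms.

27 ms

Equiprobable entropy H₀ = log₂ 6 = 2.5850 bits.
Skewed entropy H = −Σ pᵢ log₂ pᵢ = 2.2885 bits.
ΔRT = b·(H₀ − H) = 90 × 0.2965 = 26.68 ms.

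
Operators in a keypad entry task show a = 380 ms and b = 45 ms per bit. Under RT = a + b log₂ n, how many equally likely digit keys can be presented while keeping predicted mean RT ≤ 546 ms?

45·log₂ n ≤ 546 − 380 = 166, giving log₂ n ≤ 3.6889 and n ≤ 12.896. The largest whole number is 12.

12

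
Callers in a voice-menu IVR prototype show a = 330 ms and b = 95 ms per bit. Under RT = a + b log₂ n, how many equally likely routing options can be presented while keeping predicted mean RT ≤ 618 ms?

8

Information budget: (618 − 330)/95 = 3.0316 bits, so n ≤ 2^3.0316 = 8.177 → at most 8.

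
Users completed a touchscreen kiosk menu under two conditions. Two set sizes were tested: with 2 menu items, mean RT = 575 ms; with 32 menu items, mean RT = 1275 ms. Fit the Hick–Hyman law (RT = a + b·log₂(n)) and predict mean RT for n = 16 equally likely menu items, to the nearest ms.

1100 ms

With log₂ n on the abscissa the relation is linear; from the two conditions:
  b = (1275 − 575) / (log₂ 32 − log₂ 2) = 700 / (5 − 1) = 175 ms/bit
  a = 575 − 175 × 1 = 400 ms
Then RT(16) = 400 + 175 × log₂ 16 = 400 + 175 × 4 ≈ 1100.000 ms.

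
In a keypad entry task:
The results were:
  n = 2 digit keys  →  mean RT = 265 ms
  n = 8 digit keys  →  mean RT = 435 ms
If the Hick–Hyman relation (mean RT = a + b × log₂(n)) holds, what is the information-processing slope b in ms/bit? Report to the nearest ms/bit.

Slope: b = (435 − 265) / (log₂ 8 − log₂ 2) = 170/2.0000 = 85 ms/bit.

85 ms/bit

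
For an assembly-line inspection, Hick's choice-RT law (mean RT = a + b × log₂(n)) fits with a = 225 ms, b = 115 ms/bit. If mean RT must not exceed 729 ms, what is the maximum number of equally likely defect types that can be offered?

Information budget: (729 − 225)/115 = 4.3826 bits, so n ≤ 2^4.3826 = 20.859 → at most 20.

20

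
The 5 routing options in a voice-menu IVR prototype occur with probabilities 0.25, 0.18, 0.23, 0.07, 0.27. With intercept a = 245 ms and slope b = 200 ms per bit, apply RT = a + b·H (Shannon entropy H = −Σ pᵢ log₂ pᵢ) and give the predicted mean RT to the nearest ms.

687 ms

H = 0.25·log₂(1/0.25) + 0.18·log₂(1/0.18) + 0.23·log₂(1/0.23) + 0.07·log₂(1/0.07) + 0.27·log₂(1/0.27) = 2.2116 bits.
RT = 245 + 200 × 2.2116 = 687.31 ms.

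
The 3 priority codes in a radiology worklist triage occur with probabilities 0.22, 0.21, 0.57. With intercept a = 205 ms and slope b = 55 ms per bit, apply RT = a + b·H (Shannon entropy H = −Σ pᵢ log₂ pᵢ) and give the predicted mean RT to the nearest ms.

Entropy contributions −pᵢ log₂ pᵢ: 0.4806, 0.4728, 0.4623; sum H = 1.4156 bits.
RT = a + bH = 205 + 55·1.4156 = 282.86 ms.

283 ms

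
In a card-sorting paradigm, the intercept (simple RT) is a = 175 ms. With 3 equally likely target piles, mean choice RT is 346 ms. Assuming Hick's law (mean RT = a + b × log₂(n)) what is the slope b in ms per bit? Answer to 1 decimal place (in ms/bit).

107.9 ms/bit

b = (346 − 175) / log₂(3) = 171 / 1.5850 = 107.889 ms/bit.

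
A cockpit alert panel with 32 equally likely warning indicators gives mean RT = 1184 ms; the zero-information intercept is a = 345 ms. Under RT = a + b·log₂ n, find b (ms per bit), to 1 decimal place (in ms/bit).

32 alternatives carry log₂ 32 = 5 bits; the choice cost is 1184 − 345 = 839 ms, so b = 839/5 = 167.800 ms/bit.

167.8 ms/bit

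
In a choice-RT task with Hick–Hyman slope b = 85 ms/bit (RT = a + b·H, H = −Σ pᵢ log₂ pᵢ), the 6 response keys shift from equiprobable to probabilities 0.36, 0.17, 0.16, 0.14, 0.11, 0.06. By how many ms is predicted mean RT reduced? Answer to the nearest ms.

17 ms

Equiprobable entropy H₀ = log₂ 6 = 2.5850 bits.
Skewed entropy H = −Σ pᵢ log₂ pᵢ = 2.3791 bits.
ΔRT = b·(H₀ − H) = 85 × 0.2058 = 17.49 ms.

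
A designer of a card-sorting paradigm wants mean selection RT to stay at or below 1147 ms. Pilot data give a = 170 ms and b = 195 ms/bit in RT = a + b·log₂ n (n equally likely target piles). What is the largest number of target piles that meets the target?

Set 170 + 195·log₂ n ≤ 1147 → log₂ n ≤ (1147 − 170)/195 = 5.0103.
So n ≤ 2^5.0103 = 32.228; the largest integer n is 32.

32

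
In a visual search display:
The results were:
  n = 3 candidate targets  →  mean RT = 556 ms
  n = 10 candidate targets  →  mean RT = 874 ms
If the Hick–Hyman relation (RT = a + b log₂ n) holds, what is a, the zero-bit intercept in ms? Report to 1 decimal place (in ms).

The slope on a log₂ axis is (874 − 556) / (3.3219 − 1.5850) = 183.078 ms/bit.
a = RT₁ − b·log₂ n₁ = 556 − 183.078 × 1.5850 = 265.828 ms.

265.8 ms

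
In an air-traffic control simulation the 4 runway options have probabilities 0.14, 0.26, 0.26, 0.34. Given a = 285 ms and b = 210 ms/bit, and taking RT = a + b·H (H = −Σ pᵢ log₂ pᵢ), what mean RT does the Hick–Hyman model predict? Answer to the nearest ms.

692 ms

Entropy contributions −pᵢ log₂ pᵢ: 0.3971, 0.5053, 0.5053, 0.5292; sum H = 1.9369 bits.
RT = a + bH = 285 + 210·1.9369 = 691.74 ms.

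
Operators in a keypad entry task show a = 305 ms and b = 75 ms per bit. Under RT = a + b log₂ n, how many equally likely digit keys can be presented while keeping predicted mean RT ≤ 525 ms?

Information budget: (525 − 305)/75 = 2.9333 bits, so n ≤ 2^2.9333 = 7.639 → at most 7.

7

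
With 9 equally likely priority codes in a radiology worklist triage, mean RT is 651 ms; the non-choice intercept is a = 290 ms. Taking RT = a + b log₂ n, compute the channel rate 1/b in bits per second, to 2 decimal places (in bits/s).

8.78 bits/s

Choice component = 651 − 290 = 361 ms over log₂(9) = 3.1699 bits.
b = 361 / 3.1699 = 113.883 ms/bit, so 1/b = 8.781 bits/s.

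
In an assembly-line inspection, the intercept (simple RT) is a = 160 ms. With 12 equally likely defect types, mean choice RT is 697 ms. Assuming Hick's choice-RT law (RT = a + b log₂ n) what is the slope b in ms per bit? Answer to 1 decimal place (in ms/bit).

log₂(12) = 3.5850 bits.
b = (RT − a)/log₂ n = (697 − 160) / 3.5850 = 149.792 ms/bit.

149.8 ms/bit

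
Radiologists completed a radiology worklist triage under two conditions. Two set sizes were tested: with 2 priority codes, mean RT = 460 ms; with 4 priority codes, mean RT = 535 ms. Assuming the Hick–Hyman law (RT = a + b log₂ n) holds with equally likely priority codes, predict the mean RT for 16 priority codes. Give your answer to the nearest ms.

With log₂ n on the abscissa the relation is linear; from the two conditions:
  b = (535 − 460) / (log₂ 4 − log₂ 2) = 75 / (2 − 1) = 75 ms/bit
  a = 460 − 75 × 1 = 385 ms
Then RT(16) = 385 + 75 × log₂ 16 = 385 + 75 × 4 ≈ 685.000 ms.

685 ms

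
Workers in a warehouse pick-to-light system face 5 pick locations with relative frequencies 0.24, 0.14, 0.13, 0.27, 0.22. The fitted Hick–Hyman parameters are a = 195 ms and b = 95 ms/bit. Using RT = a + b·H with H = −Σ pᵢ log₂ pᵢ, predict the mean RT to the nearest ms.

Entropy contributions −pᵢ log₂ pᵢ: 0.4941, 0.3971, 0.3826, 0.5100, 0.4806; sum H = 2.2645 bits.
RT = a + bH = 195 + 95·2.2645 = 410.13 ms.

410 ms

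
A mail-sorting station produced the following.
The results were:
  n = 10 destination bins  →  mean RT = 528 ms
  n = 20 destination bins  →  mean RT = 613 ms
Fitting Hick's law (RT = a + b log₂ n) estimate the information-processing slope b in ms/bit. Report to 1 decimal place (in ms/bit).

85.0 ms/bit

Slope: b = (613 − 528) / (log₂ 20 − log₂ 10) = 85/1.0000 = 85.000 ms/bit.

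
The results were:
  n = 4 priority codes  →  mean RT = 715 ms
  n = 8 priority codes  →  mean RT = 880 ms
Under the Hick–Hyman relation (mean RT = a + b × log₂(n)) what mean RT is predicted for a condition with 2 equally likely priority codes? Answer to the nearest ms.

RT is linear in log₂ n, so two points fix the line:
  b = (880 − 715) / (log₂ 8 − log₂ 4) = 165 / (3 − 2) = 165 ms/bit
  a = 715 − 165 × 2 = 385 ms
Then RT(2) = 385 + 165 × log₂ 2 = 385 + 165 × 1 ≈ 550.000 ms.

550 ms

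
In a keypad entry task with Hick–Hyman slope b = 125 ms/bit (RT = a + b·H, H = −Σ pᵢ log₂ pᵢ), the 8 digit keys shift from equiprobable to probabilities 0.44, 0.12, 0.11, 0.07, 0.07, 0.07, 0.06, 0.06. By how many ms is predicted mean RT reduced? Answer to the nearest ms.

59 ms

Equiprobable entropy H₀ = log₂ 8 = 3.0000 bits.
Skewed entropy H = −Σ pᵢ log₂ pᵢ = 2.5312 bits.
ΔRT = b·(H₀ − H) = 125 × 0.4688 = 58.60 ms.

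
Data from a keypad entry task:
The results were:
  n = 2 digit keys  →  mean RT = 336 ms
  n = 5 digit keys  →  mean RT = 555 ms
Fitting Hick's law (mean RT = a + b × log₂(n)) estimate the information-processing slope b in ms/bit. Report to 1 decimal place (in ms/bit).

165.7 ms/bit

The slope on a log₂ axis is (555 − 336) / (2.3219 − 1) = 165.667 ms/bit.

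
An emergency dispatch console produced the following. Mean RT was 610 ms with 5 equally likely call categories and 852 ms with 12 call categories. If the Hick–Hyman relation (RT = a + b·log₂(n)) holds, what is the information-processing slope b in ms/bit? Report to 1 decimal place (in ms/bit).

191.6 ms/bit

Slope: b = (852 − 610) / (log₂ 12 − log₂ 5) = 242/1.2630 = 191.602 ms/bit.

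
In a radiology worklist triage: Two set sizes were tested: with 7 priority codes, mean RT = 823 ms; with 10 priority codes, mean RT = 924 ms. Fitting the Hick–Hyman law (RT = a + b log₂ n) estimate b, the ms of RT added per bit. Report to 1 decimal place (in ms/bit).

196.3 ms/bit

Slope: b = (924 − 823) / (log₂ 10 − log₂ 7) = 101/0.5146 = 196.279 ms/bit.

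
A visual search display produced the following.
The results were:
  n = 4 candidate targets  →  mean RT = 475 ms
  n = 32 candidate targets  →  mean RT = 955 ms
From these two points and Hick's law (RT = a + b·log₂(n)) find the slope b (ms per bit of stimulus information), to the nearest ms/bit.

Slope: b = (955 − 475) / (log₂ 32 − log₂ 4) = 480/3.0000 = 160 ms/bit.

160 ms/bit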